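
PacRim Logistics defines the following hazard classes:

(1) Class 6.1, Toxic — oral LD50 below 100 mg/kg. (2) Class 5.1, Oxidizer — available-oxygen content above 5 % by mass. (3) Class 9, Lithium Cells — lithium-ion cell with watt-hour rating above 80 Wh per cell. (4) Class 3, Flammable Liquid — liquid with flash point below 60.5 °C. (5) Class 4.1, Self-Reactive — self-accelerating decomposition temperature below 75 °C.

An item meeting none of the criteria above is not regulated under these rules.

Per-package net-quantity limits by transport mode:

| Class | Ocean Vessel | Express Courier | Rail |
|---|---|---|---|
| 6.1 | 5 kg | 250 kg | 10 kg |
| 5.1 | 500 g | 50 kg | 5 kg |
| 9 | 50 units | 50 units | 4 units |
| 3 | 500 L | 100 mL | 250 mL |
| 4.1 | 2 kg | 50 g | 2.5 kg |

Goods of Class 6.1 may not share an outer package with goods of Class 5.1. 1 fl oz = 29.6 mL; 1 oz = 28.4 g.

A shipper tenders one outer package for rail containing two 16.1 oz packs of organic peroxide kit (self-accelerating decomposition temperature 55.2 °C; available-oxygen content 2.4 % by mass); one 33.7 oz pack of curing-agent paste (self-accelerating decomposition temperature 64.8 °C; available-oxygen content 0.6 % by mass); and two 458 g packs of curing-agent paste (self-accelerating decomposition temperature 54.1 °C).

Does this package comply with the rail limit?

With self-accelerating decomposition temperature 55.2 °C (< 75 °C), the organic peroxide kit falls in Class 4.1.
The curing-agent paste has self-accelerating decomposition temperature 64.8 °C, which is < 75 °C, so it is Class 4.1 (Self-Reactive).
Curing-agent paste: self-accelerating decomposition temperature 54.1 °C < 75 °C → Class 4.1 (Self-Reactive).
Class 4.1 net quantity: (two 16.1 oz packs = 914.48 g) + (one 33.7 oz pack = 957.08 g) + (two 458 g packs = 916 g) = 2787.56 g.
2787.56 g > 2.5 kg (rail limit, Class 4.1) — over the limit.

No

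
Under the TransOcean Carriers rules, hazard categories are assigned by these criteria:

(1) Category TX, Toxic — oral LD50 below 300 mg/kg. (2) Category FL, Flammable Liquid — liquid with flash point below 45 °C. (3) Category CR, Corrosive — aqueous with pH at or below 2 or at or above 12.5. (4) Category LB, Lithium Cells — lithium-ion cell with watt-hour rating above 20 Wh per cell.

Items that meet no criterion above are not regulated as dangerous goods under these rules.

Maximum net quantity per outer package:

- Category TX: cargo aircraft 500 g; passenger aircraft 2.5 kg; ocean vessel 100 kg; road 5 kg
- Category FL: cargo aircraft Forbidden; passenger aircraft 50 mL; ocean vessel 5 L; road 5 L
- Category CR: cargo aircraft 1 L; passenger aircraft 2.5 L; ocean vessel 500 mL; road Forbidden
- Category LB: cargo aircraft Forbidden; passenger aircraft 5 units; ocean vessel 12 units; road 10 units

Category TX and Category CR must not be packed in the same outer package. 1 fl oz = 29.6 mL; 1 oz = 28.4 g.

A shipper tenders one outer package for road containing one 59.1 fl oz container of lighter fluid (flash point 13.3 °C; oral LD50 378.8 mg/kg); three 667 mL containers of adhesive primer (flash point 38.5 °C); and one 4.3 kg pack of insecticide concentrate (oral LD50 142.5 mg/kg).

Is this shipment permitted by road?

Lighter fluid: flash point 13.3 °C < 45 °C → Category FL (Flammable Liquid).
Adhesive primer: flash point 38.5 °C < 45 °C → Category FL (Flammable Liquid).
With oral LD50 142.5 mg/kg (< 300 mg/kg), the insecticide concentrate falls in Category TX.
Category TX quantity: 4.3 kg.
4.3 kg ≤ 5 kg (road limit, Category TX) — within limit.
Total Category FL: (one 59.1 fl oz container = 1749.36 mL) + (three 667 mL containers = 2.001 L) = 3750.36 mL.
3750.36 mL is within the road limit of 5 L for Category FL.
The segregation rule (Category TX with Category CR) does not apply to Category TX with Category FL.
Every hazard category is within its road limit and no segregation rule is violated.

Yes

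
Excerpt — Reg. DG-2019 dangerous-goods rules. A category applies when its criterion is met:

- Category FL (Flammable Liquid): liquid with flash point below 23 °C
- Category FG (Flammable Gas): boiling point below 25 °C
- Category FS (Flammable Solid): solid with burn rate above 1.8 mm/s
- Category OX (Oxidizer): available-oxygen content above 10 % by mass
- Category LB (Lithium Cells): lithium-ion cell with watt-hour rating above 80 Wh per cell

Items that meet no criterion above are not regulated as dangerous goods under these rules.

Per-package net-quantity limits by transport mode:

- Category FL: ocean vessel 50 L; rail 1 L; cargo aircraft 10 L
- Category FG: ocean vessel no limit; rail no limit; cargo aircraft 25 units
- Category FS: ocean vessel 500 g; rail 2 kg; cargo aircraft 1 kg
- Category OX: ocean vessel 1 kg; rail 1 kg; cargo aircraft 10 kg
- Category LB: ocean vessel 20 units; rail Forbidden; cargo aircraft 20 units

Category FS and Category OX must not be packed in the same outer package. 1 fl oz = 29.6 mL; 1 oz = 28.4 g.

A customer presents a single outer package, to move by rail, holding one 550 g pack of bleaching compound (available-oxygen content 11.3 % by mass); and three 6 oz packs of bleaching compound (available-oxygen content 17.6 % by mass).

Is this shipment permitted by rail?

The bleaching compound has available-oxygen content 11.3 % by mass, which is > 10 % by mass, so it is Category OX (Oxidizer).
With available-oxygen content 17.6 % by mass (> 10 % by mass), the bleaching compound falls in Category OX.
Total Category OX: 550 g + (three 6 oz packs = 511.2 g) = 1061.2 g.
1061.2 g exceeds the rail limit of 1 kg for Category OX.

No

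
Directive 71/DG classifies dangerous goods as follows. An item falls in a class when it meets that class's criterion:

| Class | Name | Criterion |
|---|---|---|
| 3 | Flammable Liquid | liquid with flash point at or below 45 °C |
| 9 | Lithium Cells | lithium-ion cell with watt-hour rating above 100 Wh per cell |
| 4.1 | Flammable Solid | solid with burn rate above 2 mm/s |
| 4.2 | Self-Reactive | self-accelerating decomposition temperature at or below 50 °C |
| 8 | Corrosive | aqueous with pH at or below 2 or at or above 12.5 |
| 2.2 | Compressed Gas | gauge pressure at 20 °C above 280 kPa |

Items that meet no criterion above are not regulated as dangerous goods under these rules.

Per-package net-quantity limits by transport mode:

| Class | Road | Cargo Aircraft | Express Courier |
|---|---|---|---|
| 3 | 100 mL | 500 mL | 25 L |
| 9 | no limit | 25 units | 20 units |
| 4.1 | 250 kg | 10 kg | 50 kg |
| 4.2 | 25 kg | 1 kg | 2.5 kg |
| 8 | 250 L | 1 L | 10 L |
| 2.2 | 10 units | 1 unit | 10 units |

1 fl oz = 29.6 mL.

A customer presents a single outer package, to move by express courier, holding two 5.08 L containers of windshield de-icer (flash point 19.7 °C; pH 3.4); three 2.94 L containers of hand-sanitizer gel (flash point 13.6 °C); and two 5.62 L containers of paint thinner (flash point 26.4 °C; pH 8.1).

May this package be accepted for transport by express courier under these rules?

No

Flash point 19.7 °C meets the Class 3 criterion (Flammable Liquid), so the windshield de-icer is Class 3.
Hand-sanitizer gel: flash point 13.6 °C ≤ 45 °C → Class 3 (Flammable Liquid).
With flash point 26.4 °C (≤ 45 °C), the paint thinner falls in Class 3.
Total Class 3: (two 5.08 L containers = 10.16 L) + (three 2.94 L containers = 8.82 L) + (two 5.62 L containers = 11.24 L) = 30.22 L.
That exceeds the Class 3 express courier limit of 25 L.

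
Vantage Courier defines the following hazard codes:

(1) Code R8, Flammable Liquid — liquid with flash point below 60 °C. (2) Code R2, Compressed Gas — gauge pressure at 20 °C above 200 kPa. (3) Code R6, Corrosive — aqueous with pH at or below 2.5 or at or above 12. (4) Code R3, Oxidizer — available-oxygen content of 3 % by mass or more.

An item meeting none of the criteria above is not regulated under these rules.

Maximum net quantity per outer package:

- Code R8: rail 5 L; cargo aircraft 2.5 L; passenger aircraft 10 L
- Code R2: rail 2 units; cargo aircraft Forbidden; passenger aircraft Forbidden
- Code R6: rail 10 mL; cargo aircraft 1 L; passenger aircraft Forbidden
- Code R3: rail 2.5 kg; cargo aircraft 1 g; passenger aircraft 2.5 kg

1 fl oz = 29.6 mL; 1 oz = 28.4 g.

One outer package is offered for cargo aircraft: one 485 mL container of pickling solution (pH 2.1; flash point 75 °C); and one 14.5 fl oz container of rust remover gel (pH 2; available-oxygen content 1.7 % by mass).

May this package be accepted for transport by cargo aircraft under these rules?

With pH 2.1 (≤ 2.5), the pickling solution falls in Code R6.
Rust remover gel: pH 2 ≤ 2.5 → Code R6 (Corrosive).
Code R6 net quantity: 485 mL + (one 14.5 fl oz container = 429.2 mL) = 914.2 mL.
914.2 mL is within the cargo aircraft limit of 1 L for Code R6.

Yes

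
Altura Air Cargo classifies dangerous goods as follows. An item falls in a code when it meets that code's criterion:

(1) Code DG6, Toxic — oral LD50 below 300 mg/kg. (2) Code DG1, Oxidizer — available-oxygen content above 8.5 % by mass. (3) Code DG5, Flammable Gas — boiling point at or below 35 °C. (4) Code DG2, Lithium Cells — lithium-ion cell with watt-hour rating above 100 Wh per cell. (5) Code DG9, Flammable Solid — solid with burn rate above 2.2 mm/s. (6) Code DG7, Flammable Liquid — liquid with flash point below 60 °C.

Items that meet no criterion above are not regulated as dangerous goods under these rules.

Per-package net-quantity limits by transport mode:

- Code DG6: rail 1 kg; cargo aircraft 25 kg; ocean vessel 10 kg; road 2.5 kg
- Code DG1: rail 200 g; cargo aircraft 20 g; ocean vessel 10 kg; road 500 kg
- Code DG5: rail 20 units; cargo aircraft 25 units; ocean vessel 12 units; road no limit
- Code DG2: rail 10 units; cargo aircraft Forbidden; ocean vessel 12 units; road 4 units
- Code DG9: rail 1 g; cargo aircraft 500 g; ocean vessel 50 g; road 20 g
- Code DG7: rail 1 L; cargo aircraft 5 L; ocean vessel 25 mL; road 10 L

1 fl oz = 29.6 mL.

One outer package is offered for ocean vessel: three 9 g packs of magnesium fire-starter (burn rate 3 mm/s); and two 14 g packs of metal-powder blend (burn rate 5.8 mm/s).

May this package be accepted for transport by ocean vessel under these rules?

No

The magnesium fire-starter has burn rate 3 mm/s, which is > 2.2 mm/s, so it is Code DG9 (Flammable Solid).
Burn rate 5.8 mm/s meets the Code DG9 criterion (Flammable Solid), so the metal-powder blend is Code DG9.
Code DG9 net quantity: (three 9 g packs = 27 g) + (two 14 g packs = 28 g) = 55 g.
55 g > 50 g (ocean vessel limit, Code DG9) — over the limit.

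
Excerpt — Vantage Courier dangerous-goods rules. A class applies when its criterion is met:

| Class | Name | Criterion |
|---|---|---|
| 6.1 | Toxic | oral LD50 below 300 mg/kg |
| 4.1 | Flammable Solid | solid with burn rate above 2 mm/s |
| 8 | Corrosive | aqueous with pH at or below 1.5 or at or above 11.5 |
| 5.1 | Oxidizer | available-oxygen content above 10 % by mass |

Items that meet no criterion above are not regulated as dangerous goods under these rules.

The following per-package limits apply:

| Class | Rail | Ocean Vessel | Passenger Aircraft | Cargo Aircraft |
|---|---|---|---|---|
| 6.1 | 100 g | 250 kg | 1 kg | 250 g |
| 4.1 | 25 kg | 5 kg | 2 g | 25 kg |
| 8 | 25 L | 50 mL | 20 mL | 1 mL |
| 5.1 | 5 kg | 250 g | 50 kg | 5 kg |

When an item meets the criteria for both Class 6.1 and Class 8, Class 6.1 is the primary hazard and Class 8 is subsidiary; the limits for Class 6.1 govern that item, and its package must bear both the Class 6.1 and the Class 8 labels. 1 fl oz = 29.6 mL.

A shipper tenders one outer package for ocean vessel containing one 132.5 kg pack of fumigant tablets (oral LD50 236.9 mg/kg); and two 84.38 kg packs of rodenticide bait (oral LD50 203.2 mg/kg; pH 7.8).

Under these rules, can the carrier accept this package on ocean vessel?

No

Oral LD50 236.9 mg/kg meets the Class 6.1 criterion (Toxic), so the fumigant tablets are Class 6.1.
Rodenticide bait: oral LD50 203.2 mg/kg < 300 mg/kg → Class 6.1 (Toxic).
Total Class 6.1: 132.5 kg + (two 84.38 kg packs = 168.76 kg) = 301.26 kg.
301.26 kg exceeds the ocean vessel limit of 250 kg for Class 6.1.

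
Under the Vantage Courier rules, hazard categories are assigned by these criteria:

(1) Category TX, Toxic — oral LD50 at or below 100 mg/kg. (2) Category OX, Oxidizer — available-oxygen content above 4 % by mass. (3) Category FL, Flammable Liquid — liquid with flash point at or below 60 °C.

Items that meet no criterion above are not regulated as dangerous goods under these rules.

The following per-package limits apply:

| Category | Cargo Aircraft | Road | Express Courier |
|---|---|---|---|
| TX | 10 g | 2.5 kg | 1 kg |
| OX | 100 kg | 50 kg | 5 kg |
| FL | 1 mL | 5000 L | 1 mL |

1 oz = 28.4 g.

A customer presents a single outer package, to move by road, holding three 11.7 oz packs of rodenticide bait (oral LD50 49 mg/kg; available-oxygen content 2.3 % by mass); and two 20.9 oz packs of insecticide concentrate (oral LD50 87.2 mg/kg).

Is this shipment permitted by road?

The rodenticide bait has oral LD50 49 mg/kg, which is ≤ 100 mg/kg, so it is Category TX (Toxic).
Oral LD50 87.2 mg/kg meets the Category TX criterion (Toxic), so the insecticide concentrate is Category TX.
Total Category TX: (three 11.7 oz packs = 996.84 g) + (two 20.9 oz packs = 1187.12 g) = 2183.96 g.
That is within the Category TX road limit of 2.5 kg.

Yes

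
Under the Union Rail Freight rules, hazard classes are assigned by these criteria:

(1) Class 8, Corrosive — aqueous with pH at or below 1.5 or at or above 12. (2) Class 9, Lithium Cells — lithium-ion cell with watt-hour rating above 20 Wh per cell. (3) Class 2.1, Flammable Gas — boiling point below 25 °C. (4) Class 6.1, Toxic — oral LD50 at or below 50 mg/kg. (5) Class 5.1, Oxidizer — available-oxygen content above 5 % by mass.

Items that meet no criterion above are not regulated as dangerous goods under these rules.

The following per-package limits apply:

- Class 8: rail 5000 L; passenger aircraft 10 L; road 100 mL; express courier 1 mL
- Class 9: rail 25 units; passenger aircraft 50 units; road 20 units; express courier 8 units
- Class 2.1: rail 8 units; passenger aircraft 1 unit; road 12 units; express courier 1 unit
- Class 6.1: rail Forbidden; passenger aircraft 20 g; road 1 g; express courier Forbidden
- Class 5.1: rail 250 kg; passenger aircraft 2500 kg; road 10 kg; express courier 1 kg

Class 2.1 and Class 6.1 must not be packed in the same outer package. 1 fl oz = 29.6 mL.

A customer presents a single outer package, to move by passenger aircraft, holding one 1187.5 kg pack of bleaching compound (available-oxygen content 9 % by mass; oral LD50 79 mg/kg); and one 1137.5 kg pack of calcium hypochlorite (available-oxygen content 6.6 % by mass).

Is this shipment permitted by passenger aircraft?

Available-oxygen content 9 % by mass meets the Class 5.1 criterion (Oxidizer), so the bleaching compound is Class 5.1.
With available-oxygen content 6.6 % by mass (> 5 % by mass), the calcium hypochlorite falls in Class 5.1.
Class 5.1 net quantity: 1187.5 kg + 1137.5 kg = 2325 kg.
2325 kg ≤ 2500 kg (passenger aircraft limit, Class 5.1) — within limit.

Yes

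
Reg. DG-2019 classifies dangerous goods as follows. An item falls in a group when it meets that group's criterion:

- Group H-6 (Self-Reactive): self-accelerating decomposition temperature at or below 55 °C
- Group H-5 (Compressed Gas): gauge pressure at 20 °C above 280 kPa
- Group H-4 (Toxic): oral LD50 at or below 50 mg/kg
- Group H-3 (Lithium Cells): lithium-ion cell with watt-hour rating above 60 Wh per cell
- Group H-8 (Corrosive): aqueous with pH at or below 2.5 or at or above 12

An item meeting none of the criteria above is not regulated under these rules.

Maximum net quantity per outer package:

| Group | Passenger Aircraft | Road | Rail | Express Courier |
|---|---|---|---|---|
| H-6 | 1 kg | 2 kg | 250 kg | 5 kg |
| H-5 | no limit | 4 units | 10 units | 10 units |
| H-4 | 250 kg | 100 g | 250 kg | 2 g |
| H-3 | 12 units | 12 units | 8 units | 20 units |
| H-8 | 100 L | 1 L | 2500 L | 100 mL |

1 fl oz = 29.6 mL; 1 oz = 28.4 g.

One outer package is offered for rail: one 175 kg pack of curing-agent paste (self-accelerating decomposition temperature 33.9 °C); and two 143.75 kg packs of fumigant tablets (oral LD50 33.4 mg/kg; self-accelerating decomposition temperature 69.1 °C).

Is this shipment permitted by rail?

No

With self-accelerating decomposition temperature 33.9 °C (≤ 55 °C), the curing-agent paste falls in Group H-6.
With oral LD50 33.4 mg/kg (≤ 50 mg/kg), the fumigant tablets fall in Group H-4.
Group H-6 quantity: 175 kg.
That is within the Group H-6 rail limit of 250 kg.
Group H-4 quantity: two 143.75 kg packs = 287.5 kg.
287.5 kg exceeds the rail limit of 250 kg for Group H-4.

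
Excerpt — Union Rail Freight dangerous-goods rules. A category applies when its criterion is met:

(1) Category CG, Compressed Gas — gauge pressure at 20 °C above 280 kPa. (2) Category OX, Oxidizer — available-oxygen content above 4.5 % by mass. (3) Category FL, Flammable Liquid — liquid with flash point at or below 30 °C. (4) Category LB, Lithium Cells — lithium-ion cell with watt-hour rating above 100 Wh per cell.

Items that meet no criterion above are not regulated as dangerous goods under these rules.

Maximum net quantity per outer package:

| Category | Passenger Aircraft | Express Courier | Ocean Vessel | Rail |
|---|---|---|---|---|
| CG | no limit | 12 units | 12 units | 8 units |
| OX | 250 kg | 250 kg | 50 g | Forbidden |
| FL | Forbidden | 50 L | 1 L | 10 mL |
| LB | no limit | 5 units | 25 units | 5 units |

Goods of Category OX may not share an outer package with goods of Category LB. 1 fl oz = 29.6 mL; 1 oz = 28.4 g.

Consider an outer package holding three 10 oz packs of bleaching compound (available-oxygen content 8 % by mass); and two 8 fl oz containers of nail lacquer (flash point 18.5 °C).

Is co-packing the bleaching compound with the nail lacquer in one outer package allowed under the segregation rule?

Yes

Available-oxygen content 8 % by mass meets the Category OX criterion (Oxidizer), so the bleaching compound is Category OX.
Flash point 18.5 °C meets the Category FL criterion (Flammable Liquid), so the nail lacquer is Category FL.
No segregation rule bars Category OX with Category FL.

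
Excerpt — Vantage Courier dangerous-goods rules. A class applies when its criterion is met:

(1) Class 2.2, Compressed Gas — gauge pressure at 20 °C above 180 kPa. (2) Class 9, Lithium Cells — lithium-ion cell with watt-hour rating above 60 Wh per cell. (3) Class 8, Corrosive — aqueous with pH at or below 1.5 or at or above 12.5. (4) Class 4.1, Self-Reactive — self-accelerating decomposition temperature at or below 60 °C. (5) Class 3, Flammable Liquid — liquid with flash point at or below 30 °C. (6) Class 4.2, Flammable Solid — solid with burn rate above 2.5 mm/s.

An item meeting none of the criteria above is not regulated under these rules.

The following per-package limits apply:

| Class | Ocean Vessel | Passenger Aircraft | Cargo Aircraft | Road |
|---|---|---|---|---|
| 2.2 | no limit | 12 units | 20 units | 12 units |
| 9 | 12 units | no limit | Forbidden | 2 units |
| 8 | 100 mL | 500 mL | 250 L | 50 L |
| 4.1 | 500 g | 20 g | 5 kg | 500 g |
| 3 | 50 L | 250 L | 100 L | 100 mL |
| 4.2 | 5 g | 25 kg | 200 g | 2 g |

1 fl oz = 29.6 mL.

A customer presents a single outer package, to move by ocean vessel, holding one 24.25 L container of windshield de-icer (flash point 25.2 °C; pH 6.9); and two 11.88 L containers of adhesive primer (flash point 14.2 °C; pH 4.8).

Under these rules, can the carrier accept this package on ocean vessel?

Yes

With flash point 25.2 °C (≤ 30 °C), the windshield de-icer falls in Class 3.
Flash point 14.2 °C meets the Class 3 criterion (Flammable Liquid), so the adhesive primer is Class 3.
Total Class 3: 24.25 L + (two 11.88 L containers = 23.76 L) = 48.01 L.
48.01 L ≤ 50 L (ocean vessel limit, Class 3) — within limit.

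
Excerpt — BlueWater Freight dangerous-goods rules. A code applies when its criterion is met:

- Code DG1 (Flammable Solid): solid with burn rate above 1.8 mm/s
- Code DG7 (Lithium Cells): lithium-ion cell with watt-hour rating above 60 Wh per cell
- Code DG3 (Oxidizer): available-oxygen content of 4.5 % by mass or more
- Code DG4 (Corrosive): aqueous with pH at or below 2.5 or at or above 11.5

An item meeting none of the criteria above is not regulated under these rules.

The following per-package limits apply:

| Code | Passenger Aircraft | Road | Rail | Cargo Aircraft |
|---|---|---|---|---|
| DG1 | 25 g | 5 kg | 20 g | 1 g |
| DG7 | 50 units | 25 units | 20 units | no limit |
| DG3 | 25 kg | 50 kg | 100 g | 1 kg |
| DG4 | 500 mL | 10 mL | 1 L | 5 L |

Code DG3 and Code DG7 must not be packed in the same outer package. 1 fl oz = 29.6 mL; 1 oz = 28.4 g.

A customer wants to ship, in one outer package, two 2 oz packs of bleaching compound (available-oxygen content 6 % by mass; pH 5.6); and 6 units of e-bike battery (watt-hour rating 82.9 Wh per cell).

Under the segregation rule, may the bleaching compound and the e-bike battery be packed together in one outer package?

Bleaching compound: available-oxygen content 6 % by mass ≥ 4.5 % by mass → Code DG3 (Oxidizer).
E-bike battery: watt-hour rating 82.9 Wh per cell > 60 Wh per cell → Code DG7 (Lithium Cells).
Code DG3 and Code DG7 may not share an outer package.

No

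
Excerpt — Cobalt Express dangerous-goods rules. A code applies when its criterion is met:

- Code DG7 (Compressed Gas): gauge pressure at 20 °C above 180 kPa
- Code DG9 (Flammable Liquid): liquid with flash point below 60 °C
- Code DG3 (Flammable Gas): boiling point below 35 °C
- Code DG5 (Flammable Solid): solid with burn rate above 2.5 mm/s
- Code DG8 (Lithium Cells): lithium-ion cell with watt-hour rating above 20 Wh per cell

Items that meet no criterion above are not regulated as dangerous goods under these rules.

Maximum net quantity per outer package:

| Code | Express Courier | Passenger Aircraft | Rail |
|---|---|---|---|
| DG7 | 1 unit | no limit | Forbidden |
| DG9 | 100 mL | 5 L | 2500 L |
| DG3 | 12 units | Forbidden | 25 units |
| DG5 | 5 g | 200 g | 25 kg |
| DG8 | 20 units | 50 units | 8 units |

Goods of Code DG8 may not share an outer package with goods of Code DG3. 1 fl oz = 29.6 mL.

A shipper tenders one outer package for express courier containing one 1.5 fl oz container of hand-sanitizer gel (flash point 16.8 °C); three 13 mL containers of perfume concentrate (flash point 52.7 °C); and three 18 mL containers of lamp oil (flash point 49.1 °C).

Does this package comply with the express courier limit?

Flash point 16.8 °C meets the Code DG9 criterion (Flammable Liquid), so the hand-sanitizer gel is Code DG9.
Perfume concentrate: flash point 52.7 °C < 60 °C → Code DG9 (Flammable Liquid).
With flash point 49.1 °C (< 60 °C), the lamp oil falls in Code DG9.
Total Code DG9: (one 1.5 fl oz container = 44.4 mL) + (three 13 mL containers = 39 mL) + (three 18 mL containers = 54 mL) = 137.4 mL.
That exceeds the Code DG9 express courier limit of 100 mL.

No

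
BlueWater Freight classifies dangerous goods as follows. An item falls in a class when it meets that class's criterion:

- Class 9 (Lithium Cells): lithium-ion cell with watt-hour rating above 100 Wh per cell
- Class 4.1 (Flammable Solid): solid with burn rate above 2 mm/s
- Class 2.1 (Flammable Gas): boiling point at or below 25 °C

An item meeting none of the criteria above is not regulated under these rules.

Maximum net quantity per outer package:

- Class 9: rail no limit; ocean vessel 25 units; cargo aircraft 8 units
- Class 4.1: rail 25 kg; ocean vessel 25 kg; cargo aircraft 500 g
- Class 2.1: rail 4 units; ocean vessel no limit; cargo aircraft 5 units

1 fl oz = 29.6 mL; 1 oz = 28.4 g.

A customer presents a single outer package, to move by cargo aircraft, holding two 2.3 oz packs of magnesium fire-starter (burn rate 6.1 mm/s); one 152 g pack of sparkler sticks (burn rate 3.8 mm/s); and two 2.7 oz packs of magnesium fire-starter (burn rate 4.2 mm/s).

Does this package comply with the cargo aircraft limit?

Yes

Burn rate 6.1 mm/s meets the Class 4.1 criterion (Flammable Solid), so the magnesium fire-starter is Class 4.1.
The sparkler sticks have burn rate 3.8 mm/s, which is > 2 mm/s, so they are Class 4.1 (Flammable Solid).
The magnesium fire-starter has burn rate 4.2 mm/s, which is > 2 mm/s, so it is Class 4.1 (Flammable Solid).
Total Class 4.1: (two 2.3 oz packs = 130.64 g) + 152 g + (two 2.7 oz packs = 153.36 g) = 436 g.
436 g is within the cargo aircraft limit of 500 g for Class 4.1.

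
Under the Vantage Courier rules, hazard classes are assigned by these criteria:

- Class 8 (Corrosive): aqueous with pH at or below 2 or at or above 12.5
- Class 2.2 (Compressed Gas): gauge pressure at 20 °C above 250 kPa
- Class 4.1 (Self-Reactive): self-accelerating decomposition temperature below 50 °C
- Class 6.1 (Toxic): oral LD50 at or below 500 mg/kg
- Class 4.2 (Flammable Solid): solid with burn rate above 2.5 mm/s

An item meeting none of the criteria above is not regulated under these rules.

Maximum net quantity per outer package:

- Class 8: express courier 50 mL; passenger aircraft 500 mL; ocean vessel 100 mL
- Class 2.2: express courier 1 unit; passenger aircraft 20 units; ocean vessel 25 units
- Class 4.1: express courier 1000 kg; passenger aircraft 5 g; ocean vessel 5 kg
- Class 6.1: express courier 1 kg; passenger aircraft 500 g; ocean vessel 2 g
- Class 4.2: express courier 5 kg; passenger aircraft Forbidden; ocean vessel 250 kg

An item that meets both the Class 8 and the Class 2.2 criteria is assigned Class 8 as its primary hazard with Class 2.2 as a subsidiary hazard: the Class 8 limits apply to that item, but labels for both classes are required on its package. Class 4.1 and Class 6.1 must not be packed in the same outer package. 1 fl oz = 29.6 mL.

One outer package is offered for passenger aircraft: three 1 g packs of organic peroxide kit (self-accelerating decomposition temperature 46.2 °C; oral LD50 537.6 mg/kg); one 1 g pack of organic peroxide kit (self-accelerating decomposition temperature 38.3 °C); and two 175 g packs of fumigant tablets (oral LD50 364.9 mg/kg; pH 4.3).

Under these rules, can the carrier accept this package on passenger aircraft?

No

With self-accelerating decomposition temperature 46.2 °C (< 50 °C), the organic peroxide kit falls in Class 4.1.
The organic peroxide kit has self-accelerating decomposition temperature 38.3 °C, which is < 50 °C, so it is Class 4.1 (Self-Reactive).
The fumigant tablets have oral LD50 364.9 mg/kg, which is ≤ 500 mg/kg, so they are Class 6.1 (Toxic).
Total Class 4.1: (three 1 g packs = 3 g) + 1 g = 4 g.
4 g is within the passenger aircraft limit of 5 g for Class 4.1.
Class 6.1 quantity: two 175 g packs = 350 g.
350 g ≤ 500 g (passenger aircraft limit, Class 6.1) — within limit.
Class 4.1 and Class 6.1 may not share an outer package.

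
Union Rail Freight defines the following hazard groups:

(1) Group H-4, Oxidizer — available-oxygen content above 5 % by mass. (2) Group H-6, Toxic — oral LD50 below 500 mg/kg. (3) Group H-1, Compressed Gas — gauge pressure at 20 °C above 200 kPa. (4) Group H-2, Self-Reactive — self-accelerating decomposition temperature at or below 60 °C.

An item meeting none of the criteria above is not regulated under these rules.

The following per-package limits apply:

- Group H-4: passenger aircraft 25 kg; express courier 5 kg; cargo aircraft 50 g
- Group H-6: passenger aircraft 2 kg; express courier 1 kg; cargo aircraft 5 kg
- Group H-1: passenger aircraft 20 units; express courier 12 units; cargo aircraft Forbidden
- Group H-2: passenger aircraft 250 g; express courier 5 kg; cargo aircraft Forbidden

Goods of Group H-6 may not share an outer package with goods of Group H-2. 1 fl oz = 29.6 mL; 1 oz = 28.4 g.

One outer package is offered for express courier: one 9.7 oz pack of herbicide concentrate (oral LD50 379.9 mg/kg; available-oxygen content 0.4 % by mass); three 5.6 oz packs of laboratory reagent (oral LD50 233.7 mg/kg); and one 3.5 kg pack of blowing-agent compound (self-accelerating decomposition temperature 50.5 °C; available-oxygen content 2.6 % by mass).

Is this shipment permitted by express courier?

Herbicide concentrate: oral LD50 379.9 mg/kg < 500 mg/kg → Group H-6 (Toxic).
The laboratory reagent has oral LD50 233.7 mg/kg, which is < 500 mg/kg, so it is Group H-6 (Toxic).
The blowing-agent compound has self-accelerating decomposition temperature 50.5 °C, which is ≤ 60 °C, so it is Group H-2 (Self-Reactive).
Group H-6 net quantity: (one 9.7 oz pack = 275.48 g) + (three 5.6 oz packs = 477.12 g) = 752.6 g.
752.6 g ≤ 1 kg (express courier limit, Group H-6) — within limit.
Group H-2 quantity: 3.5 kg.
3.5 kg ≤ 5 kg (express courier limit, Group H-2) — within limit.
Group H-6 and Group H-2 may not share an outer package.

No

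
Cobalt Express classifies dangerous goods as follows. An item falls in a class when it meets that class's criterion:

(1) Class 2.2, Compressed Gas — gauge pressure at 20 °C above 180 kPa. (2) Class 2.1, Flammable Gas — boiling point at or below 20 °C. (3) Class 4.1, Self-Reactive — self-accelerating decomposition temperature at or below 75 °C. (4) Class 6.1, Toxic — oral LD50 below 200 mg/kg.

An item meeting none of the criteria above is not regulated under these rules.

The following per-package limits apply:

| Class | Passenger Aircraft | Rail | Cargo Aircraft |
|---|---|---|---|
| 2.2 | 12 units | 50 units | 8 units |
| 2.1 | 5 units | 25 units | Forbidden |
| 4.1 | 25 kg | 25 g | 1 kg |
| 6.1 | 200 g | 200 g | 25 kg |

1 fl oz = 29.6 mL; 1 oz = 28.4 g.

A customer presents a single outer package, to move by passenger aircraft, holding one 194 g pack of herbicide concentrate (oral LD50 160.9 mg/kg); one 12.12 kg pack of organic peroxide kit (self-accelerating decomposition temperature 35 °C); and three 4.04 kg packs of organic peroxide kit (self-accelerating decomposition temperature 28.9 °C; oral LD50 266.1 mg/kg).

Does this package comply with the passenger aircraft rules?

Oral LD50 160.9 mg/kg meets the Class 6.1 criterion (Toxic), so the herbicide concentrate is Class 6.1.
The organic peroxide kit has self-accelerating decomposition temperature 35 °C, which is ≤ 75 °C, so it is Class 4.1 (Self-Reactive).
With self-accelerating decomposition temperature 28.9 °C (≤ 75 °C), the organic peroxide kit falls in Class 4.1.
Total Class 4.1: 12.12 kg + (three 4.04 kg packs = 12.12 kg) = 24.24 kg.
That is within the Class 4.1 passenger aircraft limit of 25 kg.
Class 6.1 quantity: 194 g.
That is within the Class 6.1 passenger aircraft limit of 200 g.
Every hazard class is within its passenger aircraft limit and no segregation rule is violated.

Yes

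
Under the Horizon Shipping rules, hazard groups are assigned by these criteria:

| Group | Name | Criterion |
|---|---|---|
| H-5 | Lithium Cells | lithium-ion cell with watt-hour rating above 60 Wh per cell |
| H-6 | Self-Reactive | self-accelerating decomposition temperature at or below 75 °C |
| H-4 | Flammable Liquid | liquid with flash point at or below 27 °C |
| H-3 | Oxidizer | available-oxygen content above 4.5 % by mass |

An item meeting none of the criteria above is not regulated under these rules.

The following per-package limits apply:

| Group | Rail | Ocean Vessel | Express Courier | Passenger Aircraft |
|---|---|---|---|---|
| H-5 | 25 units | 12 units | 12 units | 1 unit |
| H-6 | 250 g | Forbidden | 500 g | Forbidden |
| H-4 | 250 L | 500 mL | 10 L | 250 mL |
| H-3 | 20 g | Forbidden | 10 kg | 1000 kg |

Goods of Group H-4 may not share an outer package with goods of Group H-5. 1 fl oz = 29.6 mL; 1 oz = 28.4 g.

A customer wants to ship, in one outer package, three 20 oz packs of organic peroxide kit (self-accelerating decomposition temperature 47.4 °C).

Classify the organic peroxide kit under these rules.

The organic peroxide kit has self-accelerating decomposition temperature 47.4 °C, which is ≤ 75 °C, so it is Group H-6 (Self-Reactive).

Group H-6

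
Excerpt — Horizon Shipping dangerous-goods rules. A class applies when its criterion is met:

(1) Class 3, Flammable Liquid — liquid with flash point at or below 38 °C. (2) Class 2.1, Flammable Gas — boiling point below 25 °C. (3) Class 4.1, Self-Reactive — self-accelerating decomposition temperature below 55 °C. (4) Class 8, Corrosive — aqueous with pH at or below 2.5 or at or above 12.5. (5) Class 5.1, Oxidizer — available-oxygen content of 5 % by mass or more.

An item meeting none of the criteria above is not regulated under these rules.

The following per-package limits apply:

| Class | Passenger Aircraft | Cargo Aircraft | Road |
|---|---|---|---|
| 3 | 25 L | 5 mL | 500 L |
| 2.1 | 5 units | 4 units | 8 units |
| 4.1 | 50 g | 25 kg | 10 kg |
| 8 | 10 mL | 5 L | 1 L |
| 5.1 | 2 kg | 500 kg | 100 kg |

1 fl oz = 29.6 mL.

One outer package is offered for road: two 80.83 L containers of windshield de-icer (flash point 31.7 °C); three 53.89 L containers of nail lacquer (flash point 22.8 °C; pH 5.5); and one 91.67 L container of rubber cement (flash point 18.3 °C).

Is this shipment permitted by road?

Yes

With flash point 31.7 °C (≤ 38 °C), the windshield de-icer falls in Class 3.
With flash point 22.8 °C (≤ 38 °C), the nail lacquer falls in Class 3.
Flash point 18.3 °C meets the Class 3 criterion (Flammable Liquid), so the rubber cement is Class 3.
Class 3 net quantity: (two 80.83 L containers = 161.66 L) + (three 53.89 L containers = 161.67 L) + 91.67 L = 415 L.
415 L ≤ 500 L (road limit, Class 3) — within limit.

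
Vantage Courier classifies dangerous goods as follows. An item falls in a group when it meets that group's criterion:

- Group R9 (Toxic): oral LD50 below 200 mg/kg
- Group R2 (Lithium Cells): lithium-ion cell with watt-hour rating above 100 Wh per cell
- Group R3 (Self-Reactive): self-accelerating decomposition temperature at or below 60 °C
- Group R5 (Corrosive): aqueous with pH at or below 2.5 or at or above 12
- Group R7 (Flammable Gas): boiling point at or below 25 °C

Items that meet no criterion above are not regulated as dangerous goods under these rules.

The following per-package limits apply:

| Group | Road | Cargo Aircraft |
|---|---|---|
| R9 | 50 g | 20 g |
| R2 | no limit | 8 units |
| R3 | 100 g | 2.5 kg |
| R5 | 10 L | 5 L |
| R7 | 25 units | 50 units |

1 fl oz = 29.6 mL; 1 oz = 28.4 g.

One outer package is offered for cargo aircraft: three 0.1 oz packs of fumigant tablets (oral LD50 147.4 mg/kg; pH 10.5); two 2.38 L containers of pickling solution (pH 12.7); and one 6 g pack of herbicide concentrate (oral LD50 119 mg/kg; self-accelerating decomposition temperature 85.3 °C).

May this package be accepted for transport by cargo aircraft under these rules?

Yes

With oral LD50 147.4 mg/kg (< 200 mg/kg), the fumigant tablets fall in Group R9.
Pickling solution: pH 12.7 ≥ 12 → Group R5 (Corrosive).
With oral LD50 119 mg/kg (< 200 mg/kg), the herbicide concentrate falls in Group R9.
Group R5 quantity: two 2.38 L containers = 4.76 L.
That is within the Group R5 cargo aircraft limit of 5 L.
Group R9 net quantity: (three 0.1 oz packs = 8.52 g) + 6 g = 14.52 g.
That is within the Group R9 cargo aircraft limit of 20 g.
Every hazard group is within its cargo aircraft limit and no segregation rule is violated.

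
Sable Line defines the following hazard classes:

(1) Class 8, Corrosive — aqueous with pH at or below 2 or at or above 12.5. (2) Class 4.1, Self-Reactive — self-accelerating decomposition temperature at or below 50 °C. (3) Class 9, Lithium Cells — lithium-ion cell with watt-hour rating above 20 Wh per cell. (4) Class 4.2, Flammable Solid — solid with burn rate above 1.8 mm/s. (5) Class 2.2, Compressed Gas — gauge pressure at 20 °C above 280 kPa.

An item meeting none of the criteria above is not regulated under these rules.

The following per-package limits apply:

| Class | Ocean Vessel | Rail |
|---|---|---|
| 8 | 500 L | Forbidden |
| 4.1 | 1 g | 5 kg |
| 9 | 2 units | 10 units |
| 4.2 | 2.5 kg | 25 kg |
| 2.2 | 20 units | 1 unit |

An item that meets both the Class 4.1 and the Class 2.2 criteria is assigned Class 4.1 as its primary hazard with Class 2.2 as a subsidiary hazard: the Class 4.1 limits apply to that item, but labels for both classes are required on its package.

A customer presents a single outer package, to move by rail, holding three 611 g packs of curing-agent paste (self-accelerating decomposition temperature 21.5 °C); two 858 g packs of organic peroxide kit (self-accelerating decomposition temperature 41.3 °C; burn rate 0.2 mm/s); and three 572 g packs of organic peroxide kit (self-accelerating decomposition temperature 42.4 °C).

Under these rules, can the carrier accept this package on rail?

Self-accelerating decomposition temperature 21.5 °C meets the Class 4.1 criterion (Self-Reactive), so the curing-agent paste is Class 4.1.
The organic peroxide kit has self-accelerating decomposition temperature 41.3 °C, which is ≤ 50 °C, so it is Class 4.1 (Self-Reactive).
Self-accelerating decomposition temperature 42.4 °C meets the Class 4.1 criterion (Self-Reactive), so the organic peroxide kit is Class 4.1.
Total Class 4.1: (three 611 g packs = 1.833 kg) + (two 858 g packs = 1.716 kg) + (three 572 g packs = 1.716 kg) = 5.265 kg.
That exceeds the Class 4.1 rail limit of 5 kg.

No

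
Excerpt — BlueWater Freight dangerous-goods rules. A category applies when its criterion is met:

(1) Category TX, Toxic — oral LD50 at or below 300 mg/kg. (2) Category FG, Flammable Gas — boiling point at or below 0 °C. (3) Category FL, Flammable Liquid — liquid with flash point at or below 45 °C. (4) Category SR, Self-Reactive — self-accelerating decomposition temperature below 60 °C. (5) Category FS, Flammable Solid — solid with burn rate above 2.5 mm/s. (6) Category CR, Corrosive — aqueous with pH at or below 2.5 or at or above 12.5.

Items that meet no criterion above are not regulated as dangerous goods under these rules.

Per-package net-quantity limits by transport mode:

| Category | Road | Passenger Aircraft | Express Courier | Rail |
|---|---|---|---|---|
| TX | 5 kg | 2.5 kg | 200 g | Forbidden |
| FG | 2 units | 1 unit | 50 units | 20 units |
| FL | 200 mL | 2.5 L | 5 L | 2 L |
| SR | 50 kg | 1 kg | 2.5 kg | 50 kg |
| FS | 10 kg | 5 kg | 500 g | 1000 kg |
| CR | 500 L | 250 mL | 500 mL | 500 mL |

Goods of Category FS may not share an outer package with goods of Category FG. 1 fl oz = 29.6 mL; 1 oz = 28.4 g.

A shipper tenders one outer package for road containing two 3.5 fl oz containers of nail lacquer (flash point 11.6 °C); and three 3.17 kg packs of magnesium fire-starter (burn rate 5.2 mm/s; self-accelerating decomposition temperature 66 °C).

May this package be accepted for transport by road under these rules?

No

Flash point 11.6 °C meets the Category FL criterion (Flammable Liquid), so the nail lacquer is Category FL.
Magnesium fire-starter: burn rate 5.2 mm/s > 2.5 mm/s → Category FS (Flammable Solid).
Category FS quantity: three 3.17 kg packs = 9.51 kg.
That is within the Category FS road limit of 10 kg.
Category FL quantity: two 3.5 fl oz containers = 207.2 mL.
207.2 mL exceeds the road limit of 200 mL for Category FL.
The segregation rule (Category FS with Category FG) does not apply to Category FS with Category FL.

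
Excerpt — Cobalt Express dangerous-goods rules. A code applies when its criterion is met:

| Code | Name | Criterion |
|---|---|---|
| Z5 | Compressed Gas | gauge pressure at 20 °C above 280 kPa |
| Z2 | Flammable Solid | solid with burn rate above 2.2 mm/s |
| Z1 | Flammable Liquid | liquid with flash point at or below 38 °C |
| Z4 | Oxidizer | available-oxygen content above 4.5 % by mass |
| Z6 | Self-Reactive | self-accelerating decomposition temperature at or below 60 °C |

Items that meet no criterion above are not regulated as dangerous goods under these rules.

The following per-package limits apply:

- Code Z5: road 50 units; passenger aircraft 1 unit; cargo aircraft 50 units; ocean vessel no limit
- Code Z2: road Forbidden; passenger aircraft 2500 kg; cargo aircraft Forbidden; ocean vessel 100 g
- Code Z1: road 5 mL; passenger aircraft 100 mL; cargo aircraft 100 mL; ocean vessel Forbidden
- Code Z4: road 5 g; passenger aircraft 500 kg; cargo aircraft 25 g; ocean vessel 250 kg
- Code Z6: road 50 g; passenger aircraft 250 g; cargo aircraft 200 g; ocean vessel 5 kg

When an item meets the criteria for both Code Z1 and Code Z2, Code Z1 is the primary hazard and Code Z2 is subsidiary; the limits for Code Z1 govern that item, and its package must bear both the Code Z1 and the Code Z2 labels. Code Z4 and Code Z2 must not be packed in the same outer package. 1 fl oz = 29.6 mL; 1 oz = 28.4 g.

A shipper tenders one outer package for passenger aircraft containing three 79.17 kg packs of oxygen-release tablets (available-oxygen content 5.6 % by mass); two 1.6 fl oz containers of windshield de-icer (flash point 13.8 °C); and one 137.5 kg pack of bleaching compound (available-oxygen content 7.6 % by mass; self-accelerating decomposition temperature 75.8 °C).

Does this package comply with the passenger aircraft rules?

Yes

Available-oxygen content 5.6 % by mass meets the Code Z4 criterion (Oxidizer), so the oxygen-release tablets are Code Z4.
Flash point 13.8 °C meets the Code Z1 criterion (Flammable Liquid), so the windshield de-icer is Code Z1.
The bleaching compound has available-oxygen content 7.6 % by mass, which is > 4.5 % by mass, so it is Code Z4 (Oxidizer).
Total Code Z4: (three 79.17 kg packs = 237.51 kg) + 137.5 kg = 375.01 kg.
That is within the Code Z4 passenger aircraft limit of 500 kg.
Code Z1 quantity: two 1.6 fl oz containers = 94.72 mL.
94.72 mL is within the passenger aircraft limit of 100 mL for Code Z1.
The segregation rule (Code Z4 with Code Z2) does not apply to Code Z4 with Code Z1.
Every hazard code is within its passenger aircraft limit and no segregation rule is violated.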